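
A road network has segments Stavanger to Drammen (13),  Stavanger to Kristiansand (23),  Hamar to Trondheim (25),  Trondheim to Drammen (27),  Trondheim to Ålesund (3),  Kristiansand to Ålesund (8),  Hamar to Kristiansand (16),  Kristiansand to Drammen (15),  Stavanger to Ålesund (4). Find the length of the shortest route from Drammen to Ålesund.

A few of the Drammen→Ålesund routes:
Drammen -> Stavanger -> Ålesund: 13 + 4 = 17
Drammen -> Kristiansand -> Ålesund: 15 + 8 = 23
Drammen -> Kristiansand -> Stavanger -> Ålesund: 15 + 23 + 4 = 42
Drammen -> Trondheim -> Ålesund: 27 + 3 = 30
The minimum is 17.

17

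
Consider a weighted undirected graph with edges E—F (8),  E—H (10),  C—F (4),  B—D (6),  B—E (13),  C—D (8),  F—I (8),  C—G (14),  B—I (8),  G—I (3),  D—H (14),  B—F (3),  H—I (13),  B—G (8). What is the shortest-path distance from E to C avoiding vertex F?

27

Some routes from E to C avoiding F:
E → H → D → C: 10 + 14 + 8 = 32
E → H → I → G → C: 10 + 13 + 3 + 14 = 40
E → B → I → G → C: 13 + 8 + 3 + 14 = 38
E → B → D → C: 13 + 6 + 8 = 27
E → B → G → C: 13 + 8 + 14 = 35
Best route has total 27.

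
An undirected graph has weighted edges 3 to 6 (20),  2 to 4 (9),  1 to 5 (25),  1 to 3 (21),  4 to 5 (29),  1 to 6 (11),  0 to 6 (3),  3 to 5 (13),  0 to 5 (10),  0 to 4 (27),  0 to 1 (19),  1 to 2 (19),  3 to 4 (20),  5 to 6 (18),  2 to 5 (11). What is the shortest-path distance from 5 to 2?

Checking several routes:
5 → 1 → 2: 25 + 19 = 44
5 → 4 → 2: 29 + 9 = 38
5 → 2: 11
5 → 3 → 4 → 2: 13 + 20 + 9 = 42
5 → 0 → 4 → 2: 10 + 27 + 9 = 46
5 → 0 → 6 → 1 → 2: 10 + 3 + 11 + 19 = 43
Best route has total 11.

11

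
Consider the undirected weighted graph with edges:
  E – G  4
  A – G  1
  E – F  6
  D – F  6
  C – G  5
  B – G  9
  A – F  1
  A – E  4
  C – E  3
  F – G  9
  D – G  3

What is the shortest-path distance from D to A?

Some routes from D to A:
D - F - A: 6 + 1 = 7
D - G - E - A: 3 + 4 + 4 = 11
D - G - A: 3 + 1 = 4
Shortest: 4.

4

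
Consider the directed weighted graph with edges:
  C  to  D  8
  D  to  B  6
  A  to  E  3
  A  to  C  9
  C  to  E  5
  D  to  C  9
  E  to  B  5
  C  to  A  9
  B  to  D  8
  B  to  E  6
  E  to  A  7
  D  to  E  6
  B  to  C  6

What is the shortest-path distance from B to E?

6

Checking several routes:
B - C - A - E: 6 + 9 + 3 = 18
B - C - E: 6 + 5 = 11
B - D - E: 8 + 6 = 14
B - E: 6
B - C - D - E: 6 + 8 + 6 = 20
B - D - C - E: 8 + 9 + 5 = 22
The minimum is 6.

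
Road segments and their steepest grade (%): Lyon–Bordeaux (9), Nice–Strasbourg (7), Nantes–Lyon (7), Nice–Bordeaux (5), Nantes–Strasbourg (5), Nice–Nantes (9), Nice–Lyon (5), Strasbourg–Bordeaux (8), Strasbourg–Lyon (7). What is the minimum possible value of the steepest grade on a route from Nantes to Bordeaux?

Comparing a few candidate routes:
Nantes→Lyon→Strasbourg→Nice→Bordeaux: max(7, 7, 7, 5) = 7
Nantes→Lyon→Nice→Strasbourg→Bordeaux: max(7, 5, 7, 8) = 8
Nantes→Strasbourg→Nice→Bordeaux: max(5, 7, 5) = 7
Nantes→Lyon→Strasbourg→Bordeaux: max(7, 7, 8) = 8
Nantes→Lyon→Nice→Bordeaux: max(7, 5, 5) = 7
Nantes→Strasbourg→Lyon→Nice→Bordeaux: max(5, 7, 5, 5) = 7
Smallest bottleneck: 7%.

7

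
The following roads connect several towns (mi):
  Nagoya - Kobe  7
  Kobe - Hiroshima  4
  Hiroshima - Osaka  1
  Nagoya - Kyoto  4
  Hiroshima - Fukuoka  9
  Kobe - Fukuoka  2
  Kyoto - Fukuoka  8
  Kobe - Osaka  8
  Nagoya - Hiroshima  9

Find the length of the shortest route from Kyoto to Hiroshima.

13

A few of the Kyoto→Hiroshima routes:
Kyoto→Fukuoka→Hiroshima: 8 + 9 = 17
Kyoto→Nagoya→Kobe→Hiroshima: 4 + 7 + 4 = 15
Kyoto→Nagoya→Hiroshima: 4 + 9 = 13
Kyoto→Fukuoka→Kobe→Hiroshima: 8 + 2 + 4 = 14
Shortest: 13 mi.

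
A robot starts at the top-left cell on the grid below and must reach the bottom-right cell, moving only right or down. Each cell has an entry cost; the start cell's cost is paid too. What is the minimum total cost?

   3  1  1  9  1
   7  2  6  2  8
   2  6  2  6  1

20

One optimal route is r0c0→r0c1→r0c2→r1c2→r1c3→r2c3→r2c4.
Its cost is 3 + 1 + 1 + 6 + 2 + 6 + 1 = 20.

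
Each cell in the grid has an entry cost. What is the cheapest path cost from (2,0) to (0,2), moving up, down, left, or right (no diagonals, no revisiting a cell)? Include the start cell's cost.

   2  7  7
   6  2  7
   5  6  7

27

Best path: (2,0) -> (1,0) -> (0,0) -> (0,1) -> (0,2)
Cost: 5 + 6 + 2 + 7 + 7 = 27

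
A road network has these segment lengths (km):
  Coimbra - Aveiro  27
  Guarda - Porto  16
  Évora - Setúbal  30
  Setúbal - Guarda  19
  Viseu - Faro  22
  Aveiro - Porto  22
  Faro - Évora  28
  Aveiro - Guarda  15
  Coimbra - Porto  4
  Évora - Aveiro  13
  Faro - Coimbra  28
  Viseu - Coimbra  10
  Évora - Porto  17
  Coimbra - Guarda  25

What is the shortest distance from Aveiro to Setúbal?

34

Checking several routes:
Aveiro -> Porto -> Guarda -> Setúbal: 22 + 16 + 19 = 57
Aveiro -> Évora -> Setúbal: 13 + 30 = 43
Aveiro -> Guarda -> Setúbal: 15 + 19 = 34
Shortest: 34 km.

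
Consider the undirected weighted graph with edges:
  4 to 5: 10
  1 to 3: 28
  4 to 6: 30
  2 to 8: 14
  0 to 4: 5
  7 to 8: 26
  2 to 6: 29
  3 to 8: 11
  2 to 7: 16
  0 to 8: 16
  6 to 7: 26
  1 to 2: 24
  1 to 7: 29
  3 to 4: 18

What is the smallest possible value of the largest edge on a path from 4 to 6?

26

Some routes from 4 to 6:
4 -> 0 -> 8 -> 7 -> 6: max(5, 16, 26, 26) = 26
4 -> 3 -> 8 -> 7 -> 6: max(18, 11, 26, 26) = 26
4 -> 0 -> 8 -> 2 -> 7 -> 6: max(5, 16, 14, 16, 26) = 26
Best route has worst link 26.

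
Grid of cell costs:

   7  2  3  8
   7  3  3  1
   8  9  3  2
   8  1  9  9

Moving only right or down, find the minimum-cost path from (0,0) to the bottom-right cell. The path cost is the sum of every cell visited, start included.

Cheapest: [0,0] [0,1] [0,2] [1,2] [1,3] [2,3] [3,3]
  7 + 2 + 3 + 3 + 1 + 2 + 9 = 27
(Top row then right column would cost 32.)

27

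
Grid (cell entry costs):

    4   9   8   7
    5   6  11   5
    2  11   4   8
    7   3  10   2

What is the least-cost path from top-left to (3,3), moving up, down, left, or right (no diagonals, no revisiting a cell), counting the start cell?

33

Take [0,0] -> [1,0] -> [2,0] -> [3,0] -> [3,1] -> [3,2] -> [3,3] for a total of 4 + 5 + 2 + 7 + 3 + 10 + 2 = 33.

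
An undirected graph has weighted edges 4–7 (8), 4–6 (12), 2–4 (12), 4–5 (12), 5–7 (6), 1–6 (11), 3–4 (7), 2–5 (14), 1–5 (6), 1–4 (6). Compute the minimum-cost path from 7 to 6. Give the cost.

A few of the 7→6 routes:
7 - 5 - 1 - 6: 6 + 6 + 11 = 23
7 - 5 - 4 - 6: 6 + 12 + 12 = 30
7 - 5 - 1 - 4 - 6: 6 + 6 + 6 + 12 = 30
7 - 4 - 1 - 6: 8 + 6 + 11 = 25
7 - 4 - 6: 8 + 12 = 20
Shortest: 20.

20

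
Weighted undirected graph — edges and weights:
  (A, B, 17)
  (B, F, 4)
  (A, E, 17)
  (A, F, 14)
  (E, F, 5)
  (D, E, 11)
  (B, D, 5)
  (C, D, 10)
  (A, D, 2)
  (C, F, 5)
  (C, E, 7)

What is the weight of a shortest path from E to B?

9

Checking several routes:
E - D - B: 11 + 5 = 16
E - A - D - B: 17 + 2 + 5 = 24
E - F - B: 5 + 4 = 9
E - C - F - B: 7 + 5 + 4 = 16
E - C - D - B: 7 + 10 + 5 = 22
The minimum is 9.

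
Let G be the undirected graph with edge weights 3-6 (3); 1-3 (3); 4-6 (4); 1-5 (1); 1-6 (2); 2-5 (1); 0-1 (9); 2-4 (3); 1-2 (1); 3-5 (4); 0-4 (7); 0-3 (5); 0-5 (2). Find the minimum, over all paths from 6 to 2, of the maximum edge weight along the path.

2

A few of the 6→2 routes:
6 -> 3 -> 1 -> 2: max(3, 3, 1) = 3
6 -> 3 -> 1 -> 5 -> 2: max(3, 3, 1, 1) = 3
6 -> 1 -> 5 -> 2: max(2, 1, 1) = 2
6 -> 1 -> 2: max(2, 1) = 2
6 -> 3 -> 5 -> 1 -> 2: max(3, 4, 1, 1) = 4
6 -> 3 -> 5 -> 2: max(3, 4, 1) = 4
The minimum achievable maximum is 2.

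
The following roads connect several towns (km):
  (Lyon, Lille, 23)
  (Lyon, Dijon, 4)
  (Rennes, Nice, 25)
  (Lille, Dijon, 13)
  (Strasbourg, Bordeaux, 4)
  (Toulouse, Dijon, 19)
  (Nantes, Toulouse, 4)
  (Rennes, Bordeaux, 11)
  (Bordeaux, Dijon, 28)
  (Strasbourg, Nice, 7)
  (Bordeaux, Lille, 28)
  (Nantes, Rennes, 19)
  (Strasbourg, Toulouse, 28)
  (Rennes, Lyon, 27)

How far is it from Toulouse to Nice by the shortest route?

Checking several routes:
Toulouse-Nantes-Rennes-Bordeaux-Strasbourg-Nice: 4 + 19 + 11 + 4 + 7 = 45
Toulouse-Dijon-Bordeaux-Strasbourg-Nice: 19 + 28 + 4 + 7 = 58
Toulouse-Strasbourg-Bordeaux-Rennes-Nice: 28 + 4 + 11 + 25 = 68
Toulouse-Nantes-Rennes-Nice: 4 + 19 + 25 = 48
Toulouse-Strasbourg-Nice: 28 + 7 = 35
Toulouse-Dijon-Lille-Bordeaux-Strasbourg-Nice: 19 + 13 + 28 + 4 + 7 = 71
The minimum is 35 km.

35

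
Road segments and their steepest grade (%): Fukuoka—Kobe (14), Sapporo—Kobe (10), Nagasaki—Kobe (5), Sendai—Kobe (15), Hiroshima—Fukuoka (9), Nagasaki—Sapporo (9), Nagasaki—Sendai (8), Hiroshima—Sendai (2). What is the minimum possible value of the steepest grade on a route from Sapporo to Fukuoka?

9

Comparing a few candidate routes:
Sapporo → Kobe → Fukuoka: max(10, 14) = 14
Sapporo → Kobe → Nagasaki → Sendai → Hiroshima → Fukuoka: max(10, 5, 8, 2, 9) = 10
Sapporo → Nagasaki → Sendai → Hiroshima → Fukuoka: max(9, 8, 2, 9) = 9
Sapporo → Nagasaki → Kobe → Fukuoka: max(9, 5, 14) = 14
Smallest bottleneck: 9%.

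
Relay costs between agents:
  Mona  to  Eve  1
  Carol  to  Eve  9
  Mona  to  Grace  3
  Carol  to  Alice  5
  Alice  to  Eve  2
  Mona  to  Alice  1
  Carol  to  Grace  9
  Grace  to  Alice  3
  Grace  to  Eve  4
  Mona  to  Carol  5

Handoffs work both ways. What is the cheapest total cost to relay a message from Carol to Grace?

Some routes from Carol to Grace:
Carol → Alice → Grace: 5 + 3 = 8
Carol → Mona → Grace: 5 + 3 = 8
Carol → Mona → Alice → Grace: 5 + 1 + 3 = 9
Best route has total 8.

8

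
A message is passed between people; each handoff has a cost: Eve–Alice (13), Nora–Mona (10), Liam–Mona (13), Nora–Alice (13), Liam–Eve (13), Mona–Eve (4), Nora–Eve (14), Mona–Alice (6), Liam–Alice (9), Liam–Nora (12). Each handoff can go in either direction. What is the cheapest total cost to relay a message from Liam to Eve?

13

Checking several routes:
Liam - Eve: 13
Liam - Mona - Eve: 13 + 4 = 17
Liam - Alice - Mona - Eve: 9 + 6 + 4 = 19
Best route has total 13.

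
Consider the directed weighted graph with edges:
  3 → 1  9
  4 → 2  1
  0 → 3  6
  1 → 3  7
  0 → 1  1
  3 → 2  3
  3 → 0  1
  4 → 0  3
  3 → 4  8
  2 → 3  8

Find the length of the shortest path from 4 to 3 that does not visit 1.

9

Paths from 4 to 3 avoiding 1:
4→2→3: 1 + 8 = 9
4→0→3: 3 + 6 = 9
Best route has total 9.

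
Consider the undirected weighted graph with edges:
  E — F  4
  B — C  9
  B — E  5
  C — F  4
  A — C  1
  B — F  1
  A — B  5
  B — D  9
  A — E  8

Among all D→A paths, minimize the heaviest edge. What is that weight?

A few of the D→A routes:
D - B - E - F - C - A: max(9, 5, 4, 4, 1) = 9
D - B - C - F - E - A: max(9, 9, 4, 4, 8) = 9
D - B - C - A: max(9, 9, 1) = 9
Smallest bottleneck: 9.

9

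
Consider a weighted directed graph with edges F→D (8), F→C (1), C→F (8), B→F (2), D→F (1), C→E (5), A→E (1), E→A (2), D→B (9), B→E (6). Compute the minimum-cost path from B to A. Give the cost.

Paths from B to A:
B → E → A: 6 + 2 = 8
B → F → C → E → A: 2 + 1 + 5 + 2 = 10
The minimum is 8.

8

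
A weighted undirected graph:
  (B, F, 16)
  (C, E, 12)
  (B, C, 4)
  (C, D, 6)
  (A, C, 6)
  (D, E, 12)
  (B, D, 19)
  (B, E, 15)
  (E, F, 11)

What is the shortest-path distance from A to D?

Checking several routes:
A→C→B→D: 6 + 4 + 19 = 29
A→C→E→D: 6 + 12 + 12 = 30
A→C→D: 6 + 6 = 12
Best route has total 12.

12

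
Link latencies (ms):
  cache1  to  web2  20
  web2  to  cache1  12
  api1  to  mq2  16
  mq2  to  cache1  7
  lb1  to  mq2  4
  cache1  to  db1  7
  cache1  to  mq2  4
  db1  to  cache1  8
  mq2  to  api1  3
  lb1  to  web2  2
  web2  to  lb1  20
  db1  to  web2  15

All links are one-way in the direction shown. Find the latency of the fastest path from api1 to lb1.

Candidate routes:
api1-mq2-cache1-db1-web2-lb1: 16 + 7 + 7 + 15 + 20 = 65
api1-mq2-cache1-web2-lb1: 16 + 7 + 20 + 20 = 63
The minimum is 63 ms.

63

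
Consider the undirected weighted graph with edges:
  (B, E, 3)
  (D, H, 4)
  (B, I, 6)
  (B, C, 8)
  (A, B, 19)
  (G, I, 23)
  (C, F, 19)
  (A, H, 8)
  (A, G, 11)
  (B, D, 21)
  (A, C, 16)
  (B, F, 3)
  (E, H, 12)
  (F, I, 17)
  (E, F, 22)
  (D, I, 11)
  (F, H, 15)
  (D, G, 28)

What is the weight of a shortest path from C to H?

Checking several routes:
C -> B -> I -> D -> H: 8 + 6 + 11 + 4 = 29
C -> B -> F -> H: 8 + 3 + 15 = 26
C -> A -> H: 16 + 8 = 24
C -> B -> D -> H: 8 + 21 + 4 = 33
C -> B -> E -> H: 8 + 3 + 12 = 23
Best route has total 23.

23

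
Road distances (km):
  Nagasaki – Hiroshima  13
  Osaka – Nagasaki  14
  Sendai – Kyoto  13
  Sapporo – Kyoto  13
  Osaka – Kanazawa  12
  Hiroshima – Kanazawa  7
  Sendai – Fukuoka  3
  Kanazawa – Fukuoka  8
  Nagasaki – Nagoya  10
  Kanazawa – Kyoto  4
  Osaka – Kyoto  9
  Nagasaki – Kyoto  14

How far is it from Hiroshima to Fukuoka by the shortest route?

15

Checking several routes:
Hiroshima - Kanazawa - Osaka - Kyoto - Sendai - Fukuoka: 7 + 12 + 9 + 13 + 3 = 44
Hiroshima - Kanazawa - Fukuoka: 7 + 8 = 15
Hiroshima - Nagasaki - Kyoto - Sendai - Fukuoka: 13 + 14 + 13 + 3 = 43
Hiroshima - Kanazawa - Kyoto - Sendai - Fukuoka: 7 + 4 + 13 + 3 = 27
Hiroshima - Nagasaki - Kyoto - Kanazawa - Fukuoka: 13 + 14 + 4 + 8 = 39
Shortest: 15 km.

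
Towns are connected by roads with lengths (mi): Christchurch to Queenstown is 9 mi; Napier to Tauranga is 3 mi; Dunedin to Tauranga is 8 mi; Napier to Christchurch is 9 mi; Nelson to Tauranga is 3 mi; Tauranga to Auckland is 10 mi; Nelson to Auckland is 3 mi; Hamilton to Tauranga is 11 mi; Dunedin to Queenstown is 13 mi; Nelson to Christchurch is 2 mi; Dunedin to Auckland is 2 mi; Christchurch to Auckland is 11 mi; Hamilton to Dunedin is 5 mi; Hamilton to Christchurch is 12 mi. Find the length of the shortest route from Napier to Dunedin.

Comparing a few candidate routes:
Napier -> Tauranga -> Auckland -> Dunedin: 3 + 10 + 2 = 15
Napier -> Tauranga -> Dunedin: 3 + 8 = 11
Napier -> Tauranga -> Nelson -> Auckland -> Dunedin: 3 + 3 + 3 + 2 = 11
Best route has total 11 mi.

11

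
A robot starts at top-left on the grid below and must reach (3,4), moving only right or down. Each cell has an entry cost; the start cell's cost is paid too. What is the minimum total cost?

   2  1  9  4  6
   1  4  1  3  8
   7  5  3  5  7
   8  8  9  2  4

Cheapest: [0,0]→[0,1]→[1,1]→[1,2]→[1,3]→[2,3]→[3,3]→[3,4]
  2 + 1 + 4 + 1 + 3 + 5 + 2 + 4 = 22
(Top row then right column would cost 41.)

22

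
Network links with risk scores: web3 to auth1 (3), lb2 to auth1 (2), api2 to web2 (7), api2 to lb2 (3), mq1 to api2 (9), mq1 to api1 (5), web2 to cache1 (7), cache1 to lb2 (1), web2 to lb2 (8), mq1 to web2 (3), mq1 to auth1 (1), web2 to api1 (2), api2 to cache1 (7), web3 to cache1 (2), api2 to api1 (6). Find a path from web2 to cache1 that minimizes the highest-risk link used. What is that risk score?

3

Comparing a few candidate routes:
web2→api1→api2→lb2→cache1: max(2, 6, 3, 1) = 6
web2→api1→mq1→auth1→lb2→cache1: max(2, 5, 1, 2, 1) = 5
web2→api1→api2→lb2→auth1→web3→cache1: max(2, 6, 3, 2, 3, 2) = 6
web2→mq1→auth1→web3→cache1: max(3, 1, 3, 2) = 3
web2→api1→mq1→auth1→web3→cache1: max(2, 5, 1, 3, 2) = 5
web2→mq1→auth1→lb2→cache1: max(3, 1, 2, 1) = 3
Best route has worst link 3.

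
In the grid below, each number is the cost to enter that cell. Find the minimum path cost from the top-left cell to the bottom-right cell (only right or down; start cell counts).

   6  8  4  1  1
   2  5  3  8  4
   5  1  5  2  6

27

Path (0,0)→(1,0)→(1,1)→(2,1)→(2,2)→(2,3)→(2,4): 6 + 2 + 5 + 1 + 5 + 2 + 6 = 27.
For comparison, the top-then-right route costs 30.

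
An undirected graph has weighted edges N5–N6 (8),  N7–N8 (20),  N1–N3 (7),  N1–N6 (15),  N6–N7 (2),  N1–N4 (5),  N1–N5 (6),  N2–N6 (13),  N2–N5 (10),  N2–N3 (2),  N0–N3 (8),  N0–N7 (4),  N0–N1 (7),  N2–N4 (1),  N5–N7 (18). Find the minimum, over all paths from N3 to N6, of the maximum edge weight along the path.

A few of the N3→N6 routes:
N3→N2→N4→N1→N5→N6: max(2, 1, 5, 6, 8) = 8
N3→N1→N5→N6: max(7, 6, 8) = 8
N3→N2→N4→N1→N0→N7→N6: max(2, 1, 5, 7, 4, 2) = 7
N3→N1→N0→N7→N6: max(7, 7, 4, 2) = 7
N3→N0→N7→N6: max(8, 4, 2) = 8
N3→N0→N1→N5→N6: max(8, 7, 6, 8) = 8
The minimum achievable maximum is 7.

7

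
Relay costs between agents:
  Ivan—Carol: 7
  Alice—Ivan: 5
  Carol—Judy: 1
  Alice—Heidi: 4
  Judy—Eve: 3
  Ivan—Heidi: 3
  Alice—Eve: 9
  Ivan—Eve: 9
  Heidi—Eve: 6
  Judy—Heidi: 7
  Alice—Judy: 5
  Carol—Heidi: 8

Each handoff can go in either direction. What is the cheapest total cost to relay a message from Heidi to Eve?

A few of the Heidi→Eve routes:
Heidi - Carol - Judy - Eve: 8 + 1 + 3 = 12
Heidi - Eve: 6
Heidi - Judy - Eve: 7 + 3 = 10
Heidi - Alice - Judy - Eve: 4 + 5 + 3 = 12
Heidi - Ivan - Eve: 3 + 9 = 12
Best route has total 6.

6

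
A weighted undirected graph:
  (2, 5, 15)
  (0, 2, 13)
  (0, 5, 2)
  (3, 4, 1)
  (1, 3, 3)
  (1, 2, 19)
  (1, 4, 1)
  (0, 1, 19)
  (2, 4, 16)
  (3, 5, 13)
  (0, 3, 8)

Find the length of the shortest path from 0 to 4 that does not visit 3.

20

Comparing a few candidate routes:
0-2-4: 13 + 16 = 29
0-1-4: 19 + 1 = 20
0-2-1-4: 13 + 19 + 1 = 33
The minimum is 20.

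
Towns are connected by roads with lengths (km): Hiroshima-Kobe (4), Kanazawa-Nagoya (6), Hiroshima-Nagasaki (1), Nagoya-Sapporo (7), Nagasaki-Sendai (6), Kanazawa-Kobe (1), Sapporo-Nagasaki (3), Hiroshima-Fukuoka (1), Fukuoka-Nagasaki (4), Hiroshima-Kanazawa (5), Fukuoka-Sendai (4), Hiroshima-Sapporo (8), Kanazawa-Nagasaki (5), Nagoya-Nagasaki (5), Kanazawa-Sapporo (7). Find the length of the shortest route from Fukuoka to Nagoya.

7

Comparing a few candidate routes:
Fukuoka → Nagasaki → Nagoya: 4 + 5 = 9
Fukuoka → Hiroshima → Kanazawa → Nagoya: 1 + 5 + 6 = 12
Fukuoka → Hiroshima → Nagasaki → Nagoya: 1 + 1 + 5 = 7
Fukuoka → Hiroshima → Nagasaki → Sapporo → Nagoya: 1 + 1 + 3 + 7 = 12
Shortest: 7 km.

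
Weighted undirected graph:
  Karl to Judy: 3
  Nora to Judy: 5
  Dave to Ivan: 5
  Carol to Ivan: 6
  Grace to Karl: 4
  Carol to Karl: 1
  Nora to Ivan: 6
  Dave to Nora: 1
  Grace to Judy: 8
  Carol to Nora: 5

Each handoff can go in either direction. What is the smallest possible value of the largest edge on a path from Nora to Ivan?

Comparing a few candidate routes:
Nora → Carol → Ivan: max(5, 6) = 6
Nora → Judy → Karl → Carol → Ivan: max(5, 3, 1, 6) = 6
Nora → Ivan: max(6) = 6
Nora → Dave → Ivan: max(1, 5) = 5
Smallest bottleneck: 5.

5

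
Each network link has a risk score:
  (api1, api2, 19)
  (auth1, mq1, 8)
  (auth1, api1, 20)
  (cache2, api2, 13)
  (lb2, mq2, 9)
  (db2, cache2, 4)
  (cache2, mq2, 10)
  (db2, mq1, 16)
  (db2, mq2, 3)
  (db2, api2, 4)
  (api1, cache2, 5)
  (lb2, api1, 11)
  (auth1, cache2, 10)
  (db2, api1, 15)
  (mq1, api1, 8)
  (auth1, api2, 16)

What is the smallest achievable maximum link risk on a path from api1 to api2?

Checking several routes:
api1 -> mq1 -> auth1 -> cache2 -> db2 -> api2: max(8, 8, 10, 4, 4) = 10
api1 -> cache2 -> db2 -> api2: max(5, 4, 4) = 5
api1 -> mq1 -> auth1 -> cache2 -> mq2 -> db2 -> api2: max(8, 8, 10, 10, 3, 4) = 10
The minimum achievable maximum is 5.

5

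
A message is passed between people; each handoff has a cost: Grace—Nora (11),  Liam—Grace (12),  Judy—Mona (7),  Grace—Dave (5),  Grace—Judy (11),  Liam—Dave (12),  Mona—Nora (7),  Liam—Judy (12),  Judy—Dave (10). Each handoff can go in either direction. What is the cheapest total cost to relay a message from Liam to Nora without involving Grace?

Routes from Liam to Nora avoiding Grace:
Liam -> Judy -> Mona -> Nora: 12 + 7 + 7 = 26
Liam -> Dave -> Judy -> Mona -> Nora: 12 + 10 + 7 + 7 = 36
Best route has total 26.

26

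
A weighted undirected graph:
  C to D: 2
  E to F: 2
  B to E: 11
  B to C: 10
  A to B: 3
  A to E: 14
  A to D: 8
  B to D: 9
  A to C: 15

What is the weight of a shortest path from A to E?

Checking several routes:
A -> E: 14
A -> D -> B -> E: 8 + 9 + 11 = 28
A -> D -> C -> B -> E: 8 + 2 + 10 + 11 = 31
A -> B -> E: 3 + 11 = 14
Best route has total 14.

14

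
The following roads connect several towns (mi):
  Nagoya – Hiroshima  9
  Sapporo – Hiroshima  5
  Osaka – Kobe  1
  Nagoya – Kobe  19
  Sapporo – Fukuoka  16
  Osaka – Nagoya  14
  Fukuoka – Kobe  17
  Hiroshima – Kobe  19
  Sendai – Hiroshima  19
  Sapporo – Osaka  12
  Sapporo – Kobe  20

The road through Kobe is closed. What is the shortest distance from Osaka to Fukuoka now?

28

Routes from Osaka to Fukuoka avoiding Kobe:
Osaka - Sapporo - Fukuoka: 12 + 16 = 28
Osaka - Nagoya - Hiroshima - Sapporo - Fukuoka: 14 + 9 + 5 + 16 = 44
The minimum is 28 mi.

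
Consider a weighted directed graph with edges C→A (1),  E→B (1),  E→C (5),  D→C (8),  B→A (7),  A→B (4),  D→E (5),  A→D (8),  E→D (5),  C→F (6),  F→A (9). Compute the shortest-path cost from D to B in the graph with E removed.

13

Candidate routes:
D -> C -> A -> B: 8 + 1 + 4 = 13
D -> C -> F -> A -> B: 8 + 6 + 9 + 4 = 27
Shortest: 13.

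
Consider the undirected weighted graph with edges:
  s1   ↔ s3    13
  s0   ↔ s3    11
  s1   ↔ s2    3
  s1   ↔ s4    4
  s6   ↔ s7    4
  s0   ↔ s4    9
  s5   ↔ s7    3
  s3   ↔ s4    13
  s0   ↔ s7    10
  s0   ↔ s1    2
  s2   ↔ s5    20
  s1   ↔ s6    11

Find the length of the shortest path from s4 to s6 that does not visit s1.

23

Routes from s4 to s6 avoiding s1:
s4 → s0 → s7 → s6: 9 + 10 + 4 = 23
s4 → s3 → s0 → s7 → s6: 13 + 11 + 10 + 4 = 38
Best route has total 23.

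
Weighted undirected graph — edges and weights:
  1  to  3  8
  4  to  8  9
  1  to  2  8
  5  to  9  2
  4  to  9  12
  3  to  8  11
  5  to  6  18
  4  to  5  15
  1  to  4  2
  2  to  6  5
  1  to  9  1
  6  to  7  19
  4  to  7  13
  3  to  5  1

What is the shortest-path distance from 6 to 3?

17

Some routes from 6 to 3:
6 → 2 → 1 → 9 → 5 → 3: 5 + 8 + 1 + 2 + 1 = 17
6 → 2 → 1 → 4 → 9 → 5 → 3: 5 + 8 + 2 + 12 + 2 + 1 = 30
6 → 5 → 9 → 1 → 3: 18 + 2 + 1 + 8 = 29
6 → 2 → 1 → 3: 5 + 8 + 8 = 21
6 → 2 → 1 → 4 → 5 → 3: 5 + 8 + 2 + 15 + 1 = 31
6 → 5 → 3: 18 + 1 = 19
Shortest: 17.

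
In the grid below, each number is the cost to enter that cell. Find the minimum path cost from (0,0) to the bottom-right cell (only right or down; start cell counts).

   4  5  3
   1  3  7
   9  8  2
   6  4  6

23

Cheapest: r0c0 -> r1c0 -> r1c1 -> r1c2 -> r2c2 -> r3c2
  4 + 1 + 3 + 7 + 2 + 6 = 23
(Top row then right column would cost 27.)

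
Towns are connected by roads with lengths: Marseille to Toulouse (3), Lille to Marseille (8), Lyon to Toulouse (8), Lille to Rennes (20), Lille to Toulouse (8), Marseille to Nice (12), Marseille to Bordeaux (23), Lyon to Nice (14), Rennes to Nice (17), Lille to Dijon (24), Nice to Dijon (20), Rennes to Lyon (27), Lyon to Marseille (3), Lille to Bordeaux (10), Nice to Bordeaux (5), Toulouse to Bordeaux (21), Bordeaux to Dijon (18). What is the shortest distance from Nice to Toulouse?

15

A few of the Nice→Toulouse routes:
Nice→Lyon→Marseille→Toulouse: 14 + 3 + 3 = 20
Nice→Lyon→Toulouse: 14 + 8 = 22
Nice→Marseille→Toulouse: 12 + 3 = 15
Best route has total 15.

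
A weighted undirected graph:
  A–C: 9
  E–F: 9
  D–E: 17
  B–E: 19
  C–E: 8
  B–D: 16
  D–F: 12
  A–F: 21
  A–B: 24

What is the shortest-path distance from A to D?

33

Comparing a few candidate routes:
A→C→E→D: 9 + 8 + 17 = 34
A→F→D: 21 + 12 = 33
A→C→E→F→D: 9 + 8 + 9 + 12 = 38
A→B→D: 24 + 16 = 40
A→F→E→D: 21 + 9 + 17 = 47
A→C→E→B→D: 9 + 8 + 19 + 16 = 52
Best route has total 33.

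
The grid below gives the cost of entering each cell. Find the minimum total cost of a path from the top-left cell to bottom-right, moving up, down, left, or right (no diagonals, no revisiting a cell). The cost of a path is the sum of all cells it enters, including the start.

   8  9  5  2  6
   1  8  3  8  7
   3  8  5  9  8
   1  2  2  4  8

29

Best path: r0c0 → r1c0 → r2c0 → r3c0 → r3c1 → r3c2 → r3c3 → r3c4
Cost: 8 + 1 + 3 + 1 + 2 + 2 + 4 + 8 = 29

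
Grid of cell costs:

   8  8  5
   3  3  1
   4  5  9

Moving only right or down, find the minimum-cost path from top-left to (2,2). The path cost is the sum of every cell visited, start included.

24

Path r0c0 r1c0 r1c1 r1c2 r2c2: 8 + 3 + 3 + 1 + 9 = 24.
(Top row then right column would cost 31.)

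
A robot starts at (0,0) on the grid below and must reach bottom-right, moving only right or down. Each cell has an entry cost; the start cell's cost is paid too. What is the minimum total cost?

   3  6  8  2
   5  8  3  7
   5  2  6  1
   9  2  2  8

Take r0c0 r1c0 r2c0 r2c1 r3c1 r3c2 r3c3 for a total of 3 + 5 + 5 + 2 + 2 + 2 + 8 = 27.

27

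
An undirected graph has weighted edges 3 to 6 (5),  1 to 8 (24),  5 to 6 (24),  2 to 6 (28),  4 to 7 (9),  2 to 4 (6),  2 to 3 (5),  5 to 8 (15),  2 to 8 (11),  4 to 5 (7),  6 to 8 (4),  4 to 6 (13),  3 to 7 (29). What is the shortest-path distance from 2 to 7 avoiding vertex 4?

34

Candidate routes:
2 -> 8 -> 5 -> 6 -> 3 -> 7: 11 + 15 + 24 + 5 + 29 = 84
2 -> 6 -> 3 -> 7: 28 + 5 + 29 = 62
2 -> 8 -> 6 -> 3 -> 7: 11 + 4 + 5 + 29 = 49
2 -> 3 -> 7: 5 + 29 = 34
Shortest: 34.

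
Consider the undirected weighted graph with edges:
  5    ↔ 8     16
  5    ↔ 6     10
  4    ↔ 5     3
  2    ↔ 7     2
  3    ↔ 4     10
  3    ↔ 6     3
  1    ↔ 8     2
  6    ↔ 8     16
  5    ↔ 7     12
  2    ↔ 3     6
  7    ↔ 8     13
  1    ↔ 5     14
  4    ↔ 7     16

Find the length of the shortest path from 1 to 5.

14

Comparing a few candidate routes:
1→5: 14
1→8→7→5: 2 + 13 + 12 = 27
1→8→5: 2 + 16 = 18
1→8→6→5: 2 + 16 + 10 = 28
Best route has total 14.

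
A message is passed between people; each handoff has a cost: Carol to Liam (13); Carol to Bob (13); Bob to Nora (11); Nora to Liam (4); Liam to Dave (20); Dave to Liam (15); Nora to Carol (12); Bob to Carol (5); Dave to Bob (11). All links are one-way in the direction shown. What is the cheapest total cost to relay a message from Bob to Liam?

15

Paths from Bob to Liam:
Bob - Nora - Liam: 11 + 4 = 15
Bob - Carol - Liam: 5 + 13 = 18
Bob - Nora - Carol - Liam: 11 + 12 + 13 = 36
Shortest: 15.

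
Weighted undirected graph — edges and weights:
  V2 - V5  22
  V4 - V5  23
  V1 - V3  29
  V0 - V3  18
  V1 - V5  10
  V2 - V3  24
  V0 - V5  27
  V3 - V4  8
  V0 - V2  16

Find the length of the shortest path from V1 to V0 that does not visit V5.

47

Routes from V1 to V0 avoiding V5:
V1 -> V3 -> V0: 29 + 18 = 47
V1 -> V3 -> V2 -> V0: 29 + 24 + 16 = 69
Best route has total 47.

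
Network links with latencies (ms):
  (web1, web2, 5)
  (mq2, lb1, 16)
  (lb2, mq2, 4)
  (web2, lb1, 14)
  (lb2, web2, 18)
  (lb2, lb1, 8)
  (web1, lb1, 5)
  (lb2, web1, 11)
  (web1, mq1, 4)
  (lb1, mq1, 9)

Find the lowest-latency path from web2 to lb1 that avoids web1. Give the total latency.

14

Routes from web2 to lb1 avoiding web1:
web2 → lb1: 14
web2 → lb2 → lb1: 18 + 8 = 26
web2 → lb2 → mq2 → lb1: 18 + 4 + 16 = 38
The minimum is 14 ms.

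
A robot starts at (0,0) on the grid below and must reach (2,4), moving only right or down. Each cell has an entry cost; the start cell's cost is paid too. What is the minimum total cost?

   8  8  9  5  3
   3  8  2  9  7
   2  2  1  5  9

30

Cheapest: (0,0) -> (1,0) -> (2,0) -> (2,1) -> (2,2) -> (2,3) -> (2,4)
  8 + 3 + 2 + 2 + 1 + 5 + 9 = 30
(Top row then right column would cost 49.)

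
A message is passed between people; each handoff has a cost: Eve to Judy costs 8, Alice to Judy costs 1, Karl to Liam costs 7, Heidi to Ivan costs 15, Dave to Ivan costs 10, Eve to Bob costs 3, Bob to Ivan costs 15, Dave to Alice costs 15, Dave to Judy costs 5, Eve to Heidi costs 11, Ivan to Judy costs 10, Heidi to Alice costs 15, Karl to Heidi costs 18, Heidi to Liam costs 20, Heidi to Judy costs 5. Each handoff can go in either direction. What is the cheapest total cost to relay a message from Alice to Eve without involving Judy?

Candidate routes:
Alice→Heidi→Eve: 15 + 11 = 26
Alice→Heidi→Ivan→Bob→Eve: 15 + 15 + 15 + 3 = 48
Alice→Dave→Ivan→Heidi→Eve: 15 + 10 + 15 + 11 = 51
Alice→Dave→Ivan→Bob→Eve: 15 + 10 + 15 + 3 = 43
The minimum is 26.

26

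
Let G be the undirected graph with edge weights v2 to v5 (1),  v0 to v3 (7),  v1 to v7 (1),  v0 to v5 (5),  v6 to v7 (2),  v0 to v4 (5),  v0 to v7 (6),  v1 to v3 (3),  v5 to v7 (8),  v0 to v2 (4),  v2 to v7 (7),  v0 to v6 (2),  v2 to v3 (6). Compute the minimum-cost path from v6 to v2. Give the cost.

6

Comparing a few candidate routes:
v6 → v0 → v2: 2 + 4 = 6
v6 → v0 → v5 → v2: 2 + 5 + 1 = 8
v6 → v7 → v2: 2 + 7 = 9
v6 → v7 → v5 → v2: 2 + 8 + 1 = 11
Best route has total 6.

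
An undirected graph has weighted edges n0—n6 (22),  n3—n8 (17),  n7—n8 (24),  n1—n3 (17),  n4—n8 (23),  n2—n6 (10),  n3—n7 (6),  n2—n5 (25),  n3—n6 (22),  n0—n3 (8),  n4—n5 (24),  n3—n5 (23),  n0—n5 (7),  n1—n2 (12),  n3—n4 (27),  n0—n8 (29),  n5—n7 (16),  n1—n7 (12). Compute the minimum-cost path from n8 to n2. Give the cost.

Comparing a few candidate routes:
n8-n3-n7-n1-n2: 17 + 6 + 12 + 12 = 47
n8-n7-n1-n2: 24 + 12 + 12 = 48
n8-n3-n1-n2: 17 + 17 + 12 = 46
Best route has total 46.

46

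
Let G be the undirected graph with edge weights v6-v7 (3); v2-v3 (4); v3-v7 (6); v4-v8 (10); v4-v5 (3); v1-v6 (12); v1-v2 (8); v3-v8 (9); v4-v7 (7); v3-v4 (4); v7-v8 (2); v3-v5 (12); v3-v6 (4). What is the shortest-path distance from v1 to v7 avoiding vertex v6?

18

A few of the v1→v7 routes:
v1 -> v2 -> v3 -> v7: 8 + 4 + 6 = 18
v1 -> v2 -> v3 -> v8 -> v7: 8 + 4 + 9 + 2 = 23
v1 -> v2 -> v3 -> v4 -> v7: 8 + 4 + 4 + 7 = 23
Shortest: 18.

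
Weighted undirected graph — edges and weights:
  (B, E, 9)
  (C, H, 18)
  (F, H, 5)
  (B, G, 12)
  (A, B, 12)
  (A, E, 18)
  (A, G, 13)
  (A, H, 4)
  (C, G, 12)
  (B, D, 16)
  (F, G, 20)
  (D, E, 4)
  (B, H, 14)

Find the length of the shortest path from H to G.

17

Checking several routes:
H-B-G: 14 + 12 = 26
H-F-G: 5 + 20 = 25
H-A-G: 4 + 13 = 17
Best route has total 17.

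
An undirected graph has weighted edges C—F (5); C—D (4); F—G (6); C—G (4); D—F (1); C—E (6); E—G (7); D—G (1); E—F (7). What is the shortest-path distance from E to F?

A few of the E→F routes:
E→C→F: 6 + 5 = 11
E→C→G→D→F: 6 + 4 + 1 + 1 = 12
E→C→D→F: 6 + 4 + 1 = 11
E→F: 7
E→G→D→F: 7 + 1 + 1 = 9
Best route has total 7.

7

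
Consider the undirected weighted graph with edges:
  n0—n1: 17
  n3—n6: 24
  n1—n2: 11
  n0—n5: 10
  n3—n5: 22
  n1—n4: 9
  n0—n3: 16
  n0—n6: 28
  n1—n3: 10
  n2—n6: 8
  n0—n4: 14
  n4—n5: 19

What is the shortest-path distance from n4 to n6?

28

Some routes from n4 to n6:
n4 - n0 - n6: 14 + 28 = 42
n4 - n1 - n2 - n6: 9 + 11 + 8 = 28
n4 - n1 - n3 - n6: 9 + 10 + 24 = 43
The minimum is 28.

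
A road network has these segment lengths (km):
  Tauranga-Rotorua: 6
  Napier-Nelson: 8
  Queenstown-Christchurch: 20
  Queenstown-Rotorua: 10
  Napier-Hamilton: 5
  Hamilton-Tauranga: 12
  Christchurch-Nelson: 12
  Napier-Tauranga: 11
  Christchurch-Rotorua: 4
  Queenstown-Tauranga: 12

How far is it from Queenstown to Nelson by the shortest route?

Checking several routes:
Queenstown - Rotorua - Tauranga - Napier - Nelson: 10 + 6 + 11 + 8 = 35
Queenstown - Tauranga - Hamilton - Napier - Nelson: 12 + 12 + 5 + 8 = 37
Queenstown - Christchurch - Nelson: 20 + 12 = 32
Queenstown - Tauranga - Napier - Nelson: 12 + 11 + 8 = 31
Queenstown - Rotorua - Christchurch - Nelson: 10 + 4 + 12 = 26
Queenstown - Tauranga - Rotorua - Christchurch - Nelson: 12 + 6 + 4 + 12 = 34
The minimum is 26 km.

26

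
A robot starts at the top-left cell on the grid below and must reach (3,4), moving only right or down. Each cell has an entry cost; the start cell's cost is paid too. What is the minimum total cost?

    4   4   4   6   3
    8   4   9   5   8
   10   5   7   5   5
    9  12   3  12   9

Best path: [0,0] -> [0,1] -> [0,2] -> [0,3] -> [1,3] -> [2,3] -> [2,4] -> [3,4]
Cost: 4 + 4 + 4 + 6 + 5 + 5 + 5 + 9 = 42
(Top row then right column would cost 43.)

42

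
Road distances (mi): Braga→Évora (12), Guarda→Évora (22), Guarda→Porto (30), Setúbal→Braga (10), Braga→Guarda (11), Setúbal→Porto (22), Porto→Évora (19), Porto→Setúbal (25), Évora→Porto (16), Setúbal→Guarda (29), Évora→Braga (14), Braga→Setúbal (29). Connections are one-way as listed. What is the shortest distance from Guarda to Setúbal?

55

Routes from Guarda to Setúbal:
Guarda→Porto→Setúbal: 30 + 25 = 55
Guarda→Évora→Porto→Setúbal: 22 + 16 + 25 = 63
Guarda→Porto→Évora→Braga→Setúbal: 30 + 19 + 14 + 29 = 92
Guarda→Évora→Braga→Setúbal: 22 + 14 + 29 = 65
Shortest: 55 mi.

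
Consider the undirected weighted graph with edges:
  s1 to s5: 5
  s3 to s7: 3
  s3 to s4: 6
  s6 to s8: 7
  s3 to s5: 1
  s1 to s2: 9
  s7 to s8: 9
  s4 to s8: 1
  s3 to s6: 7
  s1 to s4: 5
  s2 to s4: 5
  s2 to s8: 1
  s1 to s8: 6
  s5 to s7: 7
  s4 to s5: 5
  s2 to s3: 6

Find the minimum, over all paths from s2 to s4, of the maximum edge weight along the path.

1

A few of the s2→s4 routes:
s2-s8-s4: max(1, 1) = 1
s2-s4: max(5) = 5
s2-s8-s1-s4: max(1, 6, 5) = 6
Smallest bottleneck: 1.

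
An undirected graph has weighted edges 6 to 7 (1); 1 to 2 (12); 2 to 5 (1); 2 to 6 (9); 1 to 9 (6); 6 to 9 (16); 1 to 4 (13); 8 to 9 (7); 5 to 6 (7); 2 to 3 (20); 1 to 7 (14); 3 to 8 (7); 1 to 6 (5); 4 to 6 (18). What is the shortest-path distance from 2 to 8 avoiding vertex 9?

Routes from 2 to 8 avoiding 9:
2 -> 3 -> 8: 20 + 7 = 27
Best route has total 27.

27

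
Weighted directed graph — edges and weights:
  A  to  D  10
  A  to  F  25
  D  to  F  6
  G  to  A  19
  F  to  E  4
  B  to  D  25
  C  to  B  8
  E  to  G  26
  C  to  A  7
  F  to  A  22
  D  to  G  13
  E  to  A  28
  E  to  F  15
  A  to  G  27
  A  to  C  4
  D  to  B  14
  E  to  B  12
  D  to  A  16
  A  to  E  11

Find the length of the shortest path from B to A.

Paths from B to A:
B → D → F → A: 25 + 6 + 22 = 53
B → D → G → A: 25 + 13 + 19 = 57
B → D → F → E → G → A: 25 + 6 + 4 + 26 + 19 = 80
B → D → A: 25 + 16 = 41
B → D → F → E → A: 25 + 6 + 4 + 28 = 63
Shortest: 41.

41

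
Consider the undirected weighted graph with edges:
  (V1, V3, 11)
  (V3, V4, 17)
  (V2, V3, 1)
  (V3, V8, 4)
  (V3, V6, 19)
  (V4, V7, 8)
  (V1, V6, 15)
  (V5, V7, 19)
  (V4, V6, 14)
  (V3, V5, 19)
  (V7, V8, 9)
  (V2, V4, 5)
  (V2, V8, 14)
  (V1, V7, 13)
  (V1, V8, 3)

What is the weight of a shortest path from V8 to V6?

18

Checking several routes:
V8-V1-V6: 3 + 15 = 18
V8-V3-V1-V6: 4 + 11 + 15 = 30
V8-V3-V6: 4 + 19 = 23
V8-V3-V2-V4-V6: 4 + 1 + 5 + 14 = 24
Shortest: 18.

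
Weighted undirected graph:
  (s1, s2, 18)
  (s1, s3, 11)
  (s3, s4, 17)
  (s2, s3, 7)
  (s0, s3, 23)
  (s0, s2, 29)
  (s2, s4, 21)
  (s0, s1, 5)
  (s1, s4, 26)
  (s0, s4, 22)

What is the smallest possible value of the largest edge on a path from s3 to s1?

11

Checking several routes:
s3 -> s2 -> s1: max(7, 18) = 18
s3 -> s2 -> s4 -> s0 -> s1: max(7, 21, 22, 5) = 22
s3 -> s1: max(11) = 11
s3 -> s4 -> s2 -> s1: max(17, 21, 18) = 21
Best route has worst link 11.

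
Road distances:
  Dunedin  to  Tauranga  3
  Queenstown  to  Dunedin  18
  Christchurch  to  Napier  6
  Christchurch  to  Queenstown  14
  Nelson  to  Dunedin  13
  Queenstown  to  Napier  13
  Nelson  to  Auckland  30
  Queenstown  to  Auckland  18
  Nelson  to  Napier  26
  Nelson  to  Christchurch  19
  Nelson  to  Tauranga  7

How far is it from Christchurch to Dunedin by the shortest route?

29

A few of the Christchurch→Dunedin routes:
Christchurch→Nelson→Tauranga→Dunedin: 19 + 7 + 3 = 29
Christchurch→Nelson→Dunedin: 19 + 13 = 32
Christchurch→Queenstown→Dunedin: 14 + 18 = 32
Christchurch→Napier→Queenstown→Dunedin: 6 + 13 + 18 = 37
Best route has total 29.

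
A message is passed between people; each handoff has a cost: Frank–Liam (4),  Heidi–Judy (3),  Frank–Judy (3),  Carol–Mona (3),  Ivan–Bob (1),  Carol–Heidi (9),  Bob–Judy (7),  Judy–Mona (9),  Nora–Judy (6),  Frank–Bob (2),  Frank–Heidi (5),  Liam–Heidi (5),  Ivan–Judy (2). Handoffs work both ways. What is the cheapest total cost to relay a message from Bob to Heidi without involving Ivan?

7

Some routes from Bob to Heidi avoiding Ivan:
Bob -> Frank -> Liam -> Heidi: 2 + 4 + 5 = 11
Bob -> Judy -> Heidi: 7 + 3 = 10
Bob -> Frank -> Judy -> Heidi: 2 + 3 + 3 = 8
Bob -> Frank -> Heidi: 2 + 5 = 7
Bob -> Judy -> Frank -> Heidi: 7 + 3 + 5 = 15
Shortest: 7.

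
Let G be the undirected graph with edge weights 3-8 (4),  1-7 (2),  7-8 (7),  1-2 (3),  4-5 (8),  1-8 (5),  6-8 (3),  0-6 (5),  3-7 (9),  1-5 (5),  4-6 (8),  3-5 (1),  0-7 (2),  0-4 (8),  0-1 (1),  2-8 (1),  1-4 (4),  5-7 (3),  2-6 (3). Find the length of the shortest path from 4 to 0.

Some routes from 4 to 0:
4 → 6 → 0: 8 + 5 = 13
4 → 1 → 0: 4 + 1 = 5
4 → 5 → 7 → 0: 8 + 3 + 2 = 13
4 → 0: 8
4 → 1 → 7 → 0: 4 + 2 + 2 = 8
Shortest: 5.

5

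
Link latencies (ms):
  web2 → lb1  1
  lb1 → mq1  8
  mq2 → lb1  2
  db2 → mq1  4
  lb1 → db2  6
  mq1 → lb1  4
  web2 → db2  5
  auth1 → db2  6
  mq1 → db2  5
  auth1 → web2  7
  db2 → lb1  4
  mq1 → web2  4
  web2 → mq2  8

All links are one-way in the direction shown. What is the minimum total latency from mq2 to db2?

8

Paths from mq2 to db2:
mq2 - lb1 - mq1 - web2 - db2: 2 + 8 + 4 + 5 = 19
mq2 - lb1 - mq1 - db2: 2 + 8 + 5 = 15
mq2 - lb1 - db2: 2 + 6 = 8
The minimum is 8 ms.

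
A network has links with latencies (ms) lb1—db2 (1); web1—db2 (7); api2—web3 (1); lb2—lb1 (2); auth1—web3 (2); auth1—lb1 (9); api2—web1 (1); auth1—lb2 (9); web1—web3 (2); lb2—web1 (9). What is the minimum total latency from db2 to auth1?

10

Checking several routes:
db2 → lb1 → auth1: 1 + 9 = 10
db2 → web1 → api2 → web3 → auth1: 7 + 1 + 1 + 2 = 11
db2 → lb1 → lb2 → web1 → web3 → auth1: 1 + 2 + 9 + 2 + 2 = 16
db2 → lb1 → lb2 → auth1: 1 + 2 + 9 = 12
db2 → web1 → web3 → auth1: 7 + 2 + 2 = 11
Best route has total 10 ms.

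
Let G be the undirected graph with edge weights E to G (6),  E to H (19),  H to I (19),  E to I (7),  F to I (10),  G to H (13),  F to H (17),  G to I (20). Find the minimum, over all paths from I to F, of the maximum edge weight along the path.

Comparing a few candidate routes:
I -> H -> F: max(19, 17) = 19
I -> E -> G -> H -> F: max(7, 6, 13, 17) = 17
I -> F: max(10) = 10
I -> E -> H -> F: max(7, 19, 17) = 19
The minimum achievable maximum is 10.

10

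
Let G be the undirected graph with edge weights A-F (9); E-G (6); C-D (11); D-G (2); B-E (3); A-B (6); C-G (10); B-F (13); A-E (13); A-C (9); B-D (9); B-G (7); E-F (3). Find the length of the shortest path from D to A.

A few of the D→A routes:
D→G→B→A: 2 + 7 + 6 = 15
D→G→E→B→A: 2 + 6 + 3 + 6 = 17
D→B→A: 9 + 6 = 15
Shortest: 15.

15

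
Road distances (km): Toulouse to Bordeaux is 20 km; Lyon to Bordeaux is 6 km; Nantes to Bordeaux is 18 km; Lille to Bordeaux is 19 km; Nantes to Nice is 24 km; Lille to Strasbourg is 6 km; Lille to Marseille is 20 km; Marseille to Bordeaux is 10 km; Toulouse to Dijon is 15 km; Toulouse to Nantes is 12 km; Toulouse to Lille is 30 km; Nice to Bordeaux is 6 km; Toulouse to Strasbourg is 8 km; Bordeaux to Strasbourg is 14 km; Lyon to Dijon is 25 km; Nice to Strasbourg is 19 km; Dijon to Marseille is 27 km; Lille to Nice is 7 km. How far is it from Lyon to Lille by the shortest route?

Comparing a few candidate routes:
Lyon - Bordeaux - Strasbourg - Lille: 6 + 14 + 6 = 26
Lyon - Bordeaux - Lille: 6 + 19 = 25
Lyon - Bordeaux - Nice - Lille: 6 + 6 + 7 = 19
Shortest: 19 km.

19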